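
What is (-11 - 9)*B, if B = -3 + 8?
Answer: -100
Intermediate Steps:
B = 5
(-11 - 9)*B = (-11 - 9)*5 = -20*5 = -100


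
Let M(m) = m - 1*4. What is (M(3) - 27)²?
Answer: 784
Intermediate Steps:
M(m) = -4 + m (M(m) = m - 4 = -4 + m)
(M(3) - 27)² = ((-4 + 3) - 27)² = (-1 - 27)² = (-28)² = 784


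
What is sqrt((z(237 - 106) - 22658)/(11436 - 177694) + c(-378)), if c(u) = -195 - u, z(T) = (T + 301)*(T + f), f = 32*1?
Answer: 2*sqrt(315655942478)/83129 ≈ 13.517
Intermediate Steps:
f = 32
z(T) = (32 + T)*(301 + T) (z(T) = (T + 301)*(T + 32) = (301 + T)*(32 + T) = (32 + T)*(301 + T))
sqrt((z(237 - 106) - 22658)/(11436 - 177694) + c(-378)) = sqrt(((9632 + (237 - 106)**2 + 333*(237 - 106)) - 22658)/(11436 - 177694) + (-195 - 1*(-378))) = sqrt(((9632 + 131**2 + 333*131) - 22658)/(-166258) + (-195 + 378)) = sqrt(((9632 + 17161 + 43623) - 22658)*(-1/166258) + 183) = sqrt((70416 - 22658)*(-1/166258) + 183) = sqrt(47758*(-1/166258) + 183) = sqrt(-23879/83129 + 183) = sqrt(15188728/83129) = 2*sqrt(315655942478)/83129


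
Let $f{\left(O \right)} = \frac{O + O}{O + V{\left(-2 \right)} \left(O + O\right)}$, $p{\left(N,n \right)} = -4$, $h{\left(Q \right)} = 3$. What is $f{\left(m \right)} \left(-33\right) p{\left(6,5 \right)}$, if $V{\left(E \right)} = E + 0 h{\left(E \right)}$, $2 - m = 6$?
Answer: $-88$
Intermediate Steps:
$m = -4$ ($m = 2 - 6 = -4$)
$V{\left(E \right)} = E$ ($V{\left(E \right)} = E + 0 \cdot 3 = E + 0 = E$)
$f{\left(O \right)} = - \frac{2}{3}$ ($f{\left(O \right)} = \frac{O + O}{O - 2 \left(O + O\right)} = \frac{2 O}{O - 2 \cdot 2 O} = \frac{2 O}{O - 4 O} = \frac{2 O}{\left(-3\right) O} = 2 O \left(- \frac{1}{3 O}\right) = - \frac{2}{3}$)
$f{\left(m \right)} \left(-33\right) p{\left(6,5 \right)} = \left(- \frac{2}{3}\right) \left(-33\right) \left(-4\right) = 22 \left(-4\right) = -88$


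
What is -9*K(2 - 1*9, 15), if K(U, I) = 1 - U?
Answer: -72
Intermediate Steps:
-9*K(2 - 1*9, 15) = -9*(1 - (2 - 1*9)) = -9*(1 - (2 - 9)) = -9*(1 - 1*(-7)) = -9*(1 + 7) = -9*8 = -72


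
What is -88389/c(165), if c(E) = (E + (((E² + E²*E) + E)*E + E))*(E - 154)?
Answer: -29463/2734307785 ≈ -1.0775e-5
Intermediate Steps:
c(E) = (-154 + E)*(2*E + E*(E + E² + E³)) (c(E) = (E + (((E² + E³) + E)*E + E))*(-154 + E) = (E + ((E + E² + E³)*E + E))*(-154 + E) = (E + (E*(E + E² + E³) + E))*(-154 + E) = (E + (E + E*(E + E² + E³)))*(-154 + E) = (2*E + E*(E + E² + E³))*(-154 + E) = (-154 + E)*(2*E + E*(E + E² + E³)))
-88389/c(165) = -88389*1/(165*(-308 + 165⁴ - 153*165² - 153*165³ - 152*165)) = -88389*1/(165*(-308 + 741200625 - 153*27225 - 153*4492125 - 25080)) = -88389*1/(165*(-308 + 741200625 - 4165425 - 687295125 - 25080)) = -88389/(165*49714687) = -88389/8202923355 = -88389*1/8202923355 = -29463/2734307785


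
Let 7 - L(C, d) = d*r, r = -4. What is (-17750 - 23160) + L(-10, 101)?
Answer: -40499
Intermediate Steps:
L(C, d) = 7 + 4*d (L(C, d) = 7 - d*(-4) = 7 - (-4)*d = 7 + 4*d)
(-17750 - 23160) + L(-10, 101) = (-17750 - 23160) + (7 + 4*101) = -40910 + (7 + 404) = -40910 + 411 = -40499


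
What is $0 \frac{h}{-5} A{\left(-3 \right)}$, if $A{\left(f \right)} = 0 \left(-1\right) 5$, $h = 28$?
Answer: $0$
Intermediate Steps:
$A{\left(f \right)} = 0$ ($A{\left(f \right)} = 0 \cdot 5 = 0$)
$0 \frac{h}{-5} A{\left(-3 \right)} = 0 \frac{28}{-5} \cdot 0 = 0 \cdot 28 \left(- \frac{1}{5}\right) 0 = 0 \left(- \frac{28}{5}\right) 0 = 0 \cdot 0 = 0$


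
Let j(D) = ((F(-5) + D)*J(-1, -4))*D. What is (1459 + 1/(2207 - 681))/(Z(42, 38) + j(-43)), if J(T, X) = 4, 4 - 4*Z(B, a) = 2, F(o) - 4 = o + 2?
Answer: 2226435/11024587 ≈ 0.20195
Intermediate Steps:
F(o) = 6 + o (F(o) = 4 + (o + 2) = 4 + (2 + o) = 6 + o)
Z(B, a) = ½ (Z(B, a) = 1 - ¼*2 = 1 - ½ = ½)
j(D) = D*(4 + 4*D) (j(D) = (((6 - 5) + D)*4)*D = ((1 + D)*4)*D = (4 + 4*D)*D = D*(4 + 4*D))
(1459 + 1/(2207 - 681))/(Z(42, 38) + j(-43)) = (1459 + 1/(2207 - 681))/(½ + 4*(-43)*(1 - 43)) = (1459 + 1/1526)/(½ + 4*(-43)*(-42)) = (1459 + 1/1526)/(½ + 7224) = 2226435/(1526*(14449/2)) = (2226435/1526)*(2/14449) = 2226435/11024587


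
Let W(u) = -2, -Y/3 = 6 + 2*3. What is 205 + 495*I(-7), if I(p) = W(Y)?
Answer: -785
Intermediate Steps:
Y = -36 (Y = -3*(6 + 2*3) = -3*(6 + 6) = -3*12 = -36)
I(p) = -2
205 + 495*I(-7) = 205 + 495*(-2) = 205 - 990 = -785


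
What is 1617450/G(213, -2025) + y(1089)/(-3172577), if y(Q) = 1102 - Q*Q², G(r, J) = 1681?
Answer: 178108304197/130075657 ≈ 1369.3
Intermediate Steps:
y(Q) = 1102 - Q³
1617450/G(213, -2025) + y(1089)/(-3172577) = 1617450/1681 + (1102 - 1*1089³)/(-3172577) = 1617450*(1/1681) + (1102 - 1*1291467969)*(-1/3172577) = 39450/41 + (1102 - 1291467969)*(-1/3172577) = 39450/41 - 1291466867*(-1/3172577) = 39450/41 + 1291466867/3172577 = 178108304197/130075657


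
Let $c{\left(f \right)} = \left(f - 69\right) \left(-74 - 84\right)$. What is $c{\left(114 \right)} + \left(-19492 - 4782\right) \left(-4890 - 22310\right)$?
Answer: $660245690$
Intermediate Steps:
$c{\left(f \right)} = 10902 - 158 f$ ($c{\left(f \right)} = \left(-69 + f\right) \left(-158\right) = 10902 - 158 f$)
$c{\left(114 \right)} + \left(-19492 - 4782\right) \left(-4890 - 22310\right) = \left(10902 - 18012\right) + \left(-19492 - 4782\right) \left(-4890 - 22310\right) = \left(10902 - 18012\right) - -660252800 = -7110 + 660252800 = 660245690$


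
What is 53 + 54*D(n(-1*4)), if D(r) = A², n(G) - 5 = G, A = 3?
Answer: 539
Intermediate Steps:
n(G) = 5 + G
D(r) = 9 (D(r) = 3² = 9)
53 + 54*D(n(-1*4)) = 53 + 54*9 = 53 + 486 = 539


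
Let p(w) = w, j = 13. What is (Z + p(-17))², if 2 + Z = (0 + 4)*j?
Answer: 1089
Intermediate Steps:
Z = 50 (Z = -2 + (0 + 4)*13 = -2 + 4*13 = -2 + 52 = 50)
(Z + p(-17))² = (50 - 17)² = 33² = 1089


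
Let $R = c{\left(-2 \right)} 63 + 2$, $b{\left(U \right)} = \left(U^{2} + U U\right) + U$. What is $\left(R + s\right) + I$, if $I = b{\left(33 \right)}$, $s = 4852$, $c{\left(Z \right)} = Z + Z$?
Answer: $6813$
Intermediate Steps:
$b{\left(U \right)} = U + 2 U^{2}$ ($b{\left(U \right)} = \left(U^{2} + U^{2}\right) + U = 2 U^{2} + U = U + 2 U^{2}$)
$c{\left(Z \right)} = 2 Z$
$I = 2211$ ($I = 33 \left(1 + 2 \cdot 33\right) = 33 \left(1 + 66\right) = 33 \cdot 67 = 2211$)
$R = -250$ ($R = 2 \left(-2\right) 63 + 2 = \left(-4\right) 63 + 2 = -252 + 2 = -250$)
$\left(R + s\right) + I = \left(-250 + 4852\right) + 2211 = 4602 + 2211 = 6813$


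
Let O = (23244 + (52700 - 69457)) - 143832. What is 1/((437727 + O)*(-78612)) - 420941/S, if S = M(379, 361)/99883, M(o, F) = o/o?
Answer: -992831519933290310953/23613629784 ≈ -4.2045e+10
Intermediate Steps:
O = -137345 (O = (23244 - 16757) - 143832 = 6487 - 143832 = -137345)
M(o, F) = 1
S = 1/99883 ≈ 1.0012e-5
1/((437727 + O)*(-78612)) - 420941/S = 1/((437727 - 137345)*(-78612)) - 420941/1/99883 = -1/78612/300382 - 420941*99883 = (1/300382)*(-1/78612) - 42044849903 = -1/23613629784 - 42044849903 = -992831519933290310953/23613629784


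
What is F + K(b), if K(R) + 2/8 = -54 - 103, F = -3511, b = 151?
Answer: -14673/4 ≈ -3668.3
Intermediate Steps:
K(R) = -629/4 (K(R) = -¼ + (-54 - 103) = -¼ - 157 = -629/4)
F + K(b) = -3511 - 629/4 = -14673/4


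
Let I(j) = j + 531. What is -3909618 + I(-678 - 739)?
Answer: -3910504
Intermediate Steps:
I(j) = 531 + j
-3909618 + I(-678 - 739) = -3909618 + (531 + (-678 - 739)) = -3909618 + (531 - 1417) = -3909618 - 886 = -3910504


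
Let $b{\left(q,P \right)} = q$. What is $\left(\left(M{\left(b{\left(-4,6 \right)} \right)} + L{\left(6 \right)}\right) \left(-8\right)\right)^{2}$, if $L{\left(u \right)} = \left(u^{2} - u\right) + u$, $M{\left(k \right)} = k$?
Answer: $65536$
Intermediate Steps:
$L{\left(u \right)} = u^{2}$
$\left(\left(M{\left(b{\left(-4,6 \right)} \right)} + L{\left(6 \right)}\right) \left(-8\right)\right)^{2} = \left(\left(-4 + 6^{2}\right) \left(-8\right)\right)^{2} = \left(\left(-4 + 36\right) \left(-8\right)\right)^{2} = \left(32 \left(-8\right)\right)^{2} = \left(-256\right)^{2} = 65536$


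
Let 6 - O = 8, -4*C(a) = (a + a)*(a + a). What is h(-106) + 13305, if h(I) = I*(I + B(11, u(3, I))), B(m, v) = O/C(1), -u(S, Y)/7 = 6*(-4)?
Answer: 24329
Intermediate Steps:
C(a) = -a² (C(a) = -(a + a)*(a + a)/4 = -2*a*2*a/4 = -a²)
O = -2 (O = 6 - 1*8 = 6 - 8 = -2)
u(S, Y) = 168 (u(S, Y) = -42*(-4) = -7*(-24) = 168)
B(m, v) = 2 (B(m, v) = -2/((-1*1²)) = -2/((-1*1)) = -2/(-1) = -2*(-1) = 2)
h(I) = I*(2 + I) (h(I) = I*(I + 2) = I*(2 + I))
h(-106) + 13305 = -106*(2 - 106) + 13305 = -106*(-104) + 13305 = 11024 + 13305 = 24329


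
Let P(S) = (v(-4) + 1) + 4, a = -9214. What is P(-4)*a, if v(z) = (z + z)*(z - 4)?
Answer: -635766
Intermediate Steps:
v(z) = 2*z*(-4 + z) (v(z) = (2*z)*(-4 + z) = 2*z*(-4 + z))
P(S) = 69 (P(S) = (2*(-4)*(-4 - 4) + 1) + 4 = (2*(-4)*(-8) + 1) + 4 = (64 + 1) + 4 = 65 + 4 = 69)
P(-4)*a = 69*(-9214) = -635766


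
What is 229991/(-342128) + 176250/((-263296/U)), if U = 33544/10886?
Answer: -1309528650077/478818870266 ≈ -2.7349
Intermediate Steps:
U = 16772/5443 (U = 33544*(1/10886) = 16772/5443 ≈ 3.0814)
229991/(-342128) + 176250/((-263296/U)) = 229991/(-342128) + 176250/((-263296/16772/5443)) = 229991*(-1/342128) + 176250/((-263296*5443/16772)) = -229991/342128 + 176250/(-358280032/4193) = -229991/342128 + 176250*(-4193/358280032) = -229991/342128 - 369508125/179140016 = -1309528650077/478818870266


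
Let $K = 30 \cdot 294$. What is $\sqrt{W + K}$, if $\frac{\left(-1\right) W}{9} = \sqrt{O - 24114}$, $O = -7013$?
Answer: $3 \sqrt{980 - i \sqrt{31127}} \approx 94.292 - 8.4199 i$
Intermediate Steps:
$W = - 9 i \sqrt{31127}$ ($W = - 9 \sqrt{-7013 - 24114} = - 9 \sqrt{-31127} = - 9 i \sqrt{31127} \approx - 1587.9 i$)
$K = 8820$
$\sqrt{W + K} = \sqrt{- 9 i \sqrt{31127} + 8820} = \sqrt{8820 - 9 i \sqrt{31127}}$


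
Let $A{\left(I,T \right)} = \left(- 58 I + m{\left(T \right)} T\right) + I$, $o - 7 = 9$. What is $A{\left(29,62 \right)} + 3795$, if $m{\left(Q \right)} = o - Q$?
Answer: $-710$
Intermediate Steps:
$o = 16$ ($o = 7 + 9 = 16$)
$m{\left(Q \right)} = 16 - Q$
$A{\left(I,T \right)} = - 57 I + T \left(16 - T\right)$ ($A{\left(I,T \right)} = \left(- 58 I + \left(16 - T\right) T\right) + I = \left(- 58 I + T \left(16 - T\right)\right) + I = - 57 I + T \left(16 - T\right)$)
$A{\left(29,62 \right)} + 3795 = \left(\left(-57\right) 29 - 62 \left(-16 + 62\right)\right) + 3795 = \left(-1653 - 62 \cdot 46\right) + 3795 = \left(-1653 - 2852\right) + 3795 = -4505 + 3795 = -710$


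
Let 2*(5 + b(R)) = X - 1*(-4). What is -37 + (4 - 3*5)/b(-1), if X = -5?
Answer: -35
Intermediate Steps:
b(R) = -11/2 (b(R) = -5 + (-5 - 1*(-4))/2 = -5 + (-5 + 4)/2 = -5 + (1/2)*(-1) = -5 - 1/2 = -11/2)
-37 + (4 - 3*5)/b(-1) = -37 + (4 - 3*5)/(-11/2) = -37 - 2*(4 - 15)/11 = -37 - 2/11*(-11) = -37 + 2 = -35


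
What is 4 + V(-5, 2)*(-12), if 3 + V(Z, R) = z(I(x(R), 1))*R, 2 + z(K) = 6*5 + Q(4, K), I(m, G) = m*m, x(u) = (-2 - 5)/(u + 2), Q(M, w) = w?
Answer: -1411/2 ≈ -705.50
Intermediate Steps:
x(u) = -7/(2 + u)
I(m, G) = m**2
z(K) = 28 + K (z(K) = -2 + (6*5 + K) = -2 + (30 + K) = 28 + K)
V(Z, R) = -3 + R*(28 + 49/(2 + R)**2) (V(Z, R) = -3 + (28 + (-7/(2 + R))**2)*R = -3 + (28 + 49/(2 + R)**2)*R = -3 + R*(28 + 49/(2 + R)**2))
4 + V(-5, 2)*(-12) = 4 + (-3 + 28*2 + 49*2/(2 + 2)**2)*(-12) = 4 + (-3 + 56 + 49*2/4**2)*(-12) = 4 + (-3 + 56 + 49*2*(1/16))*(-12) = 4 + (-3 + 56 + 49/8)*(-12) = 4 + (473/8)*(-12) = 4 - 1419/2 = -1411/2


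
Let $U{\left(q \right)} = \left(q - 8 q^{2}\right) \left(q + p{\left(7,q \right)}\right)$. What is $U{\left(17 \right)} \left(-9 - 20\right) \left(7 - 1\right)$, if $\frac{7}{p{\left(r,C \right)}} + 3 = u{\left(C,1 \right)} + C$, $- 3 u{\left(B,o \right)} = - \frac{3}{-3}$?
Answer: $\frac{286718940}{41} \approx 6.9931 \cdot 10^{6}$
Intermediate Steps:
$u{\left(B,o \right)} = - \frac{1}{3}$ ($u{\left(B,o \right)} = - \frac{\left(-3\right) \frac{1}{-3}}{3} = - \frac{\left(-3\right) \left(- \frac{1}{3}\right)}{3} = \left(- \frac{1}{3}\right) 1 = - \frac{1}{3}$)
$p{\left(r,C \right)} = \frac{7}{- \frac{10}{3} + C}$ ($p{\left(r,C \right)} = \frac{7}{-3 + \left(- \frac{1}{3} + C\right)} = \frac{7}{- \frac{10}{3} + C}$)
$U{\left(q \right)} = \left(q - 8 q^{2}\right) \left(q + \frac{21}{-10 + 3 q}\right)$
$U{\left(17 \right)} \left(-9 - 20\right) \left(7 - 1\right) = \frac{17 \left(21 - 3026 - 24 \cdot 17^{3} + 83 \cdot 17^{2}\right)}{-10 + 3 \cdot 17} \left(-9 - 20\right) \left(7 - 1\right) = \frac{17 \left(21 - 3026 - 117912 + 83 \cdot 289\right)}{-10 + 51} \left(\left(-29\right) 6\right) = \frac{17 \left(21 - 3026 - 117912 + 23987\right)}{41} \left(-174\right) = 17 \cdot \frac{1}{41} \left(-96930\right) \left(-174\right) = \left(- \frac{1647810}{41}\right) \left(-174\right) = \frac{286718940}{41}$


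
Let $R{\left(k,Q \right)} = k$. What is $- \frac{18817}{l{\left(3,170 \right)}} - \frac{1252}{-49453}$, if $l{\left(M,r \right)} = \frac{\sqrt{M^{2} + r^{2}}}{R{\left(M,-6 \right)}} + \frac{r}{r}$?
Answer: $\frac{494776277}{84070100} - \frac{56451 \sqrt{28909}}{28900} \approx -326.23$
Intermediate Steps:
$l{\left(M,r \right)} = 1 + \frac{\sqrt{M^{2} + r^{2}}}{M}$ ($l{\left(M,r \right)} = \frac{\sqrt{M^{2} + r^{2}}}{M} + \frac{r}{r} = \frac{\sqrt{M^{2} + r^{2}}}{M} + 1 = 1 + \frac{\sqrt{M^{2} + r^{2}}}{M}$)
$- \frac{18817}{l{\left(3,170 \right)}} - \frac{1252}{-49453} = - \frac{18817}{\frac{1}{3} \left(3 + \sqrt{3^{2} + 170^{2}}\right)} - \frac{1252}{-49453} = - \frac{18817}{\frac{1}{3} \left(3 + \sqrt{9 + 28900}\right)} - - \frac{1252}{49453} = - \frac{18817}{\frac{1}{3} \left(3 + \sqrt{28909}\right)} + \frac{1252}{49453} = - \frac{18817}{1 + \frac{\sqrt{28909}}{3}} + \frac{1252}{49453} = \frac{1252}{49453} - \frac{18817}{1 + \frac{\sqrt{28909}}{3}}$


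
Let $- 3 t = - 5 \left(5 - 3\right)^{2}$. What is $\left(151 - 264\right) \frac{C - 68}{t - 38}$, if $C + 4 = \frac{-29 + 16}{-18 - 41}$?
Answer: $- \frac{1435665}{5546} \approx -258.86$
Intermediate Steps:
$C = - \frac{223}{59}$ ($C = -4 + \frac{-29 + 16}{-18 - 41} = -4 - \frac{13}{-59} = -4 - - \frac{13}{59} = -4 + \frac{13}{59} = - \frac{223}{59} \approx -3.7797$)
$t = \frac{20}{3}$ ($t = - \frac{\left(-5\right) \left(5 - 3\right)^{2}}{3} = - \frac{\left(-5\right) 2^{2}}{3} = - \frac{\left(-5\right) 4}{3} = \left(- \frac{1}{3}\right) \left(-20\right) = \frac{20}{3} \approx 6.6667$)
$\left(151 - 264\right) \frac{C - 68}{t - 38} = \left(151 - 264\right) \frac{- \frac{223}{59} - 68}{\frac{20}{3} - 38} = \left(151 - 264\right) \left(- \frac{4235}{59 \left(- \frac{94}{3}\right)}\right) = - 113 \left(\left(- \frac{4235}{59}\right) \left(- \frac{3}{94}\right)\right) = \left(-113\right) \frac{12705}{5546} = - \frac{1435665}{5546}$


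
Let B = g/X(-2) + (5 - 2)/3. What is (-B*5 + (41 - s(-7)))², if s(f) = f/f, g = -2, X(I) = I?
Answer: 900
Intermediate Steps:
s(f) = 1
B = 2 (B = -2/(-2) + (5 - 2)/3 = -2*(-½) + 3*(⅓) = 1 + 1 = 2)
(-B*5 + (41 - s(-7)))² = (-1*2*5 + (41 - 1*1))² = (-2*5 + (41 - 1))² = (-10 + 40)² = 30² = 900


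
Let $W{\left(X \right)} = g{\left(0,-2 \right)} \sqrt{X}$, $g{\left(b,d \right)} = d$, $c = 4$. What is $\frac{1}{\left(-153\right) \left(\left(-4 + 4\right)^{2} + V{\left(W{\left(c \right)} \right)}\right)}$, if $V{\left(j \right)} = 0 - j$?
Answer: $- \frac{1}{612} \approx -0.001634$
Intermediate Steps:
$W{\left(X \right)} = - 2 \sqrt{X}$
$V{\left(j \right)} = - j$
$\frac{1}{\left(-153\right) \left(\left(-4 + 4\right)^{2} + V{\left(W{\left(c \right)} \right)}\right)} = \frac{1}{\left(-153\right) \left(\left(-4 + 4\right)^{2} - - 2 \sqrt{4}\right)} = \frac{1}{\left(-153\right) \left(0^{2} - \left(-2\right) 2\right)} = \frac{1}{\left(-153\right) \left(0 - -4\right)} = \frac{1}{\left(-153\right) \left(0 + 4\right)} = \frac{1}{\left(-153\right) 4} = \frac{1}{-612} = - \frac{1}{612}$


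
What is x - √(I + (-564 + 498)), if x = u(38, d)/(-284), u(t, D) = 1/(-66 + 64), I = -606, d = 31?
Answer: 1/568 - 4*I*√42 ≈ 0.0017606 - 25.923*I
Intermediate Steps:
u(t, D) = -½ (u(t, D) = 1/(-2) = -½)
x = 1/568 (x = -½/(-284) = -½*(-1/284) = 1/568 ≈ 0.0017606)
x - √(I + (-564 + 498)) = 1/568 - √(-606 + (-564 + 498)) = 1/568 - √(-606 - 66) = 1/568 - √(-672) = 1/568 - 4*I*√42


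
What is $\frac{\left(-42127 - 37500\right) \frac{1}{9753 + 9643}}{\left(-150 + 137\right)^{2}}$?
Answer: $- \frac{79627}{3277924} \approx -0.024292$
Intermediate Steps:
$\frac{\left(-42127 - 37500\right) \frac{1}{9753 + 9643}}{\left(-150 + 137\right)^{2}} = \frac{\left(-79627\right) \frac{1}{19396}}{\left(-13\right)^{2}} = \frac{\left(-79627\right) \frac{1}{19396}}{169} = \left(- \frac{79627}{19396}\right) \frac{1}{169} = - \frac{79627}{3277924}$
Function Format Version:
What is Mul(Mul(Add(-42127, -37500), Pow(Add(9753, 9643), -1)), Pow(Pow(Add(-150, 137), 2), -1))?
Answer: Rational(-79627, 3277924) ≈ -0.024292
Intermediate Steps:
Mul(Mul(Add(-42127, -37500), Pow(Add(9753, 9643), -1)), Pow(Pow(Add(-150, 137), 2), -1)) = Mul(Mul(-79627, Pow(19396, -1)), Pow(Pow(-13, 2), -1)) = Mul(Mul(-79627, Rational(1, 19396)), Pow(169, -1)) = Mul(Rational(-79627, 19396), Rational(1, 169)) = Rational(-79627, 3277924)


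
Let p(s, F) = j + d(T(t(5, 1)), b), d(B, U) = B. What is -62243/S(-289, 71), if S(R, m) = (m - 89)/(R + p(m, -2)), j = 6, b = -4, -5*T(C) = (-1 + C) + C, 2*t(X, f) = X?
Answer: -29440939/30 ≈ -9.8137e+5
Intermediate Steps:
t(X, f) = X/2
T(C) = ⅕ - 2*C/5 (T(C) = -((-1 + C) + C)/5 = -(-1 + 2*C)/5 = ⅕ - 2*C/5)
p(s, F) = 26/5 (p(s, F) = 6 + (⅕ - 5/5) = 6 + (⅕ - ⅖*5/2) = 6 + (⅕ - 1) = 6 - ⅘ = 26/5)
S(R, m) = (-89 + m)/(26/5 + R) (S(R, m) = (m - 89)/(R + 26/5) = (-89 + m)/(26/5 + R))
-62243/S(-289, 71) = -62243*(26 + 5*(-289))/(5*(-89 + 71)) = -62243/(5*(-18)/(26 - 1445)) = -62243/(5*(-18)/(-1419)) = -62243/(5*(-1/1419)*(-18)) = -62243/30/473 = -62243*473/30 = -29440939/30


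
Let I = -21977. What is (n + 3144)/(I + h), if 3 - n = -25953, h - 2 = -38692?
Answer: -29100/60667 ≈ -0.47967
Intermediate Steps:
h = -38690 (h = 2 - 38692 = -38690)
n = 25956 (n = 3 - 1*(-25953) = 3 + 25953 = 25956)
(n + 3144)/(I + h) = (25956 + 3144)/(-21977 - 38690) = 29100/(-60667) = 29100*(-1/60667) = -29100/60667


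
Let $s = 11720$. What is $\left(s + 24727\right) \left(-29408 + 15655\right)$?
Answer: $-501255591$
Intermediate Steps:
$\left(s + 24727\right) \left(-29408 + 15655\right) = \left(11720 + 24727\right) \left(-29408 + 15655\right) = 36447 \left(-13753\right) = -501255591$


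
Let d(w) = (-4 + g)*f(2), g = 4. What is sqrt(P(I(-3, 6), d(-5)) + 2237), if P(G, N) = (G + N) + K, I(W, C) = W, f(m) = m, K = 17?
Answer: sqrt(2251) ≈ 47.445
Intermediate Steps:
d(w) = 0 (d(w) = (-4 + 4)*2 = 0*2 = 0)
P(G, N) = 17 + G + N (P(G, N) = (G + N) + 17 = 17 + G + N)
sqrt(P(I(-3, 6), d(-5)) + 2237) = sqrt((17 - 3 + 0) + 2237) = sqrt(14 + 2237) = sqrt(2251)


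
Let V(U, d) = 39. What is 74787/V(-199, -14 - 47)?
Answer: 24929/13 ≈ 1917.6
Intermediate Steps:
74787/V(-199, -14 - 47) = 74787/39 = 74787*(1/39) = 24929/13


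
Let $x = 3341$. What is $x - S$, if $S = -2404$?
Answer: $5745$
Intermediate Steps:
$x - S = 3341 - -2404 = 3341 + 2404 = 5745$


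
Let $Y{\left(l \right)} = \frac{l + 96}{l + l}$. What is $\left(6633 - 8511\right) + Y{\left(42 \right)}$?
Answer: $- \frac{26269}{14} \approx -1876.4$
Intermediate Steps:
$Y{\left(l \right)} = \frac{96 + l}{2 l}$
$\left(6633 - 8511\right) + Y{\left(42 \right)} = \left(6633 - 8511\right) + \frac{96 + 42}{2 \cdot 42} = \left(6633 - 8511\right) + \frac{1}{2} \cdot \frac{1}{42} \cdot 138 = -1878 + \frac{23}{14} = - \frac{26269}{14}$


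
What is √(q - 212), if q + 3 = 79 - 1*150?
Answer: I*√286 ≈ 16.912*I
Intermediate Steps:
q = -74 (q = -3 + (79 - 1*150) = -3 + (79 - 150) = -3 - 71 = -74)
√(q - 212) = √(-74 - 212) = √(-286) = I*√286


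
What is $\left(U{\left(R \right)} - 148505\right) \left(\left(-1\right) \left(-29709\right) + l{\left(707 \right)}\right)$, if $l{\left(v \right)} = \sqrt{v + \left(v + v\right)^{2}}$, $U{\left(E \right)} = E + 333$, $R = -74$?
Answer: $-4404240414 - 148246 \sqrt{2000103} \approx -4.6139 \cdot 10^{9}$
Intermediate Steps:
$U{\left(E \right)} = 333 + E$
$l{\left(v \right)} = \sqrt{v + 4 v^{2}}$ ($l{\left(v \right)} = \sqrt{v + \left(2 v\right)^{2}} = \sqrt{v + 4 v^{2}}$)
$\left(U{\left(R \right)} - 148505\right) \left(\left(-1\right) \left(-29709\right) + l{\left(707 \right)}\right) = \left(\left(333 - 74\right) - 148505\right) \left(\left(-1\right) \left(-29709\right) + \sqrt{707 \left(1 + 4 \cdot 707\right)}\right) = \left(259 - 148505\right) \left(29709 + \sqrt{707 \left(1 + 2828\right)}\right) = - 148246 \left(29709 + \sqrt{707 \cdot 2829}\right) = - 148246 \left(29709 + \sqrt{2000103}\right) = -4404240414 - 148246 \sqrt{2000103}$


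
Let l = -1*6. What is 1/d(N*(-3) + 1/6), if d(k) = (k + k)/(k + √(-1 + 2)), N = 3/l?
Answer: ⅘ ≈ 0.80000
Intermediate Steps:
l = -6
N = -½ (N = 3/(-6) = 3*(-⅙) = -½ ≈ -0.50000)
d(k) = 2*k/(1 + k) (d(k) = (2*k)/(k + √1) = (2*k)/(k + 1) = (2*k)/(1 + k) = 2*k/(1 + k))
1/d(N*(-3) + 1/6) = 1/(2*(-½*(-3) + 1/6)/(1 + (-½*(-3) + 1/6))) = 1/(2*(3/2 + ⅙)/(1 + (3/2 + ⅙))) = 1/(2*(5/3)/(1 + 5/3)) = 1/(2*(5/3)/(8/3)) = 1/(2*(5/3)*(3/8)) = 1/(5/4) = ⅘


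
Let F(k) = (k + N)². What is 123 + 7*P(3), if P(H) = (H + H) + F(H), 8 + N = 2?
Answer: 228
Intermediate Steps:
N = -6 (N = -8 + 2 = -6)
F(k) = (-6 + k)² (F(k) = (k - 6)² = (-6 + k)²)
P(H) = (-6 + H)² + 2*H (P(H) = (H + H) + (-6 + H)² = 2*H + (-6 + H)² = (-6 + H)² + 2*H)
123 + 7*P(3) = 123 + 7*((-6 + 3)² + 2*3) = 123 + 7*((-3)² + 6) = 123 + 7*(9 + 6) = 123 + 7*15 = 123 + 105 = 228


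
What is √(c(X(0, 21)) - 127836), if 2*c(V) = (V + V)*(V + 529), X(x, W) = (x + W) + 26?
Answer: 18*I*√311 ≈ 317.43*I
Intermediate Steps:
X(x, W) = 26 + W + x (X(x, W) = (W + x) + 26 = 26 + W + x)
c(V) = V*(529 + V) (c(V) = ((V + V)*(V + 529))/2 = ((2*V)*(529 + V))/2 = (2*V*(529 + V))/2 = V*(529 + V))
√(c(X(0, 21)) - 127836) = √((26 + 21 + 0)*(529 + (26 + 21 + 0)) - 127836) = √(47*(529 + 47) - 127836) = √(47*576 - 127836) = √(27072 - 127836) = √(-100764) = 18*I*√311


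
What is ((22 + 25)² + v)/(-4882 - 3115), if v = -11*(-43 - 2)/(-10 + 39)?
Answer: -64556/231913 ≈ -0.27836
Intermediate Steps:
v = 495/29 (v = -(-495)/29 = -11*(-45/29) = 495/29 ≈ 17.069)
((22 + 25)² + v)/(-4882 - 3115) = ((22 + 25)² + 495/29)/(-4882 - 3115) = (47² + 495/29)/(-7997) = (2209 + 495/29)*(-1/7997) = (64556/29)*(-1/7997) = -64556/231913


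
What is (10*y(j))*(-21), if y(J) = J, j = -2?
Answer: 420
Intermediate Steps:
(10*y(j))*(-21) = (10*(-2))*(-21) = -20*(-21) = 420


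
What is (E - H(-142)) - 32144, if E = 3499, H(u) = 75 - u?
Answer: -28862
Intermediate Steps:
(E - H(-142)) - 32144 = (3499 - (75 - 1*(-142))) - 32144 = (3499 - (75 + 142)) - 32144 = (3499 - 1*217) - 32144 = (3499 - 217) - 32144 = 3282 - 32144 = -28862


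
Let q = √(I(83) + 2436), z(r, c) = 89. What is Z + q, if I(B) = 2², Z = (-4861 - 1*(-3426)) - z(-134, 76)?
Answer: -1524 + 2*√610 ≈ -1474.6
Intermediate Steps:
Z = -1524 (Z = (-4861 - 1*(-3426)) - 1*89 = (-4861 + 3426) - 89 = -1435 - 89 = -1524)
I(B) = 4
q = 2*√610 (q = √(4 + 2436) = √2440 = 2*√610 ≈ 49.396)
Z + q = -1524 + 2*√610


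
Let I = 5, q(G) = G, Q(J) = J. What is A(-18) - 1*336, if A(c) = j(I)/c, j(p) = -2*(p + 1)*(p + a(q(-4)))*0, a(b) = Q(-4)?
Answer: -336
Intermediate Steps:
a(b) = -4
j(p) = 0 (j(p) = -2*(p + 1)*(p - 4)*0 = -2*(1 + p)*(-4 + p)*0 = 0)
A(c) = 0 (A(c) = 0/c = 0)
A(-18) - 1*336 = 0 - 1*336 = 0 - 336 = -336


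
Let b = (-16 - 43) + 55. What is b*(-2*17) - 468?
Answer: -332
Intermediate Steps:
b = -4 (b = -59 + 55 = -4)
b*(-2*17) - 468 = -(-8)*17 - 468 = -4*(-34) - 468 = 136 - 468 = -332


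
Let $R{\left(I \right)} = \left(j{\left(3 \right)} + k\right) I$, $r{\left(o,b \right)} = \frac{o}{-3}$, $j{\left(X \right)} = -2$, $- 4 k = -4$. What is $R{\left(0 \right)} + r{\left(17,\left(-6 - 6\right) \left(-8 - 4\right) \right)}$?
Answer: $- \frac{17}{3} \approx -5.6667$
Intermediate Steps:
$k = 1$ ($k = \left(- \frac{1}{4}\right) \left(-4\right) = 1$)
$r{\left(o,b \right)} = - \frac{o}{3}$ ($r{\left(o,b \right)} = o \left(- \frac{1}{3}\right) = - \frac{o}{3}$)
$R{\left(I \right)} = - I$ ($R{\left(I \right)} = \left(-2 + 1\right) I = - I$)
$R{\left(0 \right)} + r{\left(17,\left(-6 - 6\right) \left(-8 - 4\right) \right)} = \left(-1\right) 0 - \frac{17}{3} = 0 - \frac{17}{3} = - \frac{17}{3}$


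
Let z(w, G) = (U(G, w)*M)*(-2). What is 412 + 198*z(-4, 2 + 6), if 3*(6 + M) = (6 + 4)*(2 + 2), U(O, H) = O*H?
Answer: 93340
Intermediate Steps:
U(O, H) = H*O
M = 22/3 (M = -6 + ((6 + 4)*(2 + 2))/3 = -6 + (10*4)/3 = -6 + (⅓)*40 = -6 + 40/3 = 22/3 ≈ 7.3333)
z(w, G) = -44*G*w/3 (z(w, G) = ((w*G)*(22/3))*(-2) = ((G*w)*(22/3))*(-2) = (22*G*w/3)*(-2) = -44*G*w/3)
412 + 198*z(-4, 2 + 6) = 412 + 198*(-44/3*(2 + 6)*(-4)) = 412 + 198*(-44/3*8*(-4)) = 412 + 198*(1408/3) = 412 + 92928 = 93340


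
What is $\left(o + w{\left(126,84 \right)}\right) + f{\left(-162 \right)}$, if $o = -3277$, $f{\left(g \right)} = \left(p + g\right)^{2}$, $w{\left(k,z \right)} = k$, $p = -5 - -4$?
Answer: $23418$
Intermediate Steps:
$p = -1$ ($p = -5 + 4 = -1$)
$f{\left(g \right)} = \left(-1 + g\right)^{2}$
$\left(o + w{\left(126,84 \right)}\right) + f{\left(-162 \right)} = \left(-3277 + 126\right) + \left(-1 - 162\right)^{2} = -3151 + \left(-163\right)^{2} = -3151 + 26569 = 23418$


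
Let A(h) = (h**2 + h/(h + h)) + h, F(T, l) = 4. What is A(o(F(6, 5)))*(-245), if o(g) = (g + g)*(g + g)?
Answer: -2038645/2 ≈ -1.0193e+6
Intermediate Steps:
o(g) = 4*g**2 (o(g) = (2*g)*(2*g) = 4*g**2)
A(h) = 1/2 + h + h**2 (A(h) = (h**2 + h/((2*h))) + h = (h**2 + (1/(2*h))*h) + h = (h**2 + 1/2) + h = (1/2 + h**2) + h = 1/2 + h + h**2)
A(o(F(6, 5)))*(-245) = (1/2 + 4*4**2 + (4*4**2)**2)*(-245) = (1/2 + 4*16 + (4*16)**2)*(-245) = (1/2 + 64 + 64**2)*(-245) = (1/2 + 64 + 4096)*(-245) = (8321/2)*(-245) = -2038645/2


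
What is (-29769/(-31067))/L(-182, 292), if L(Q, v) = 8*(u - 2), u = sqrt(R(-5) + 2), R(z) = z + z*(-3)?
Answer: 29769/994144 + 29769*sqrt(3)/994144 ≈ 0.081810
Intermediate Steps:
R(z) = -2*z (R(z) = z - 3*z = -2*z)
u = 2*sqrt(3) (u = sqrt(-2*(-5) + 2) = sqrt(10 + 2) = sqrt(12) = 2*sqrt(3) ≈ 3.4641)
L(Q, v) = -16 + 16*sqrt(3) (L(Q, v) = 8*(2*sqrt(3) - 2) = 8*(-2 + 2*sqrt(3)) = -16 + 16*sqrt(3))
(-29769/(-31067))/L(-182, 292) = (-29769/(-31067))/(-16 + 16*sqrt(3)) = (-29769*(-1/31067))/(-16 + 16*sqrt(3)) = 29769/(31067*(-16 + 16*sqrt(3)))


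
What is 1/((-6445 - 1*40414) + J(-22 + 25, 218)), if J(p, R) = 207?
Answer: -1/46652 ≈ -2.1435e-5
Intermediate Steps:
1/((-6445 - 1*40414) + J(-22 + 25, 218)) = 1/((-6445 - 1*40414) + 207) = 1/((-6445 - 40414) + 207) = 1/(-46859 + 207) = 1/(-46652) = -1/46652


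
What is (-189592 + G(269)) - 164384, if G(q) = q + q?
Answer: -353438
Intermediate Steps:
G(q) = 2*q
(-189592 + G(269)) - 164384 = (-189592 + 2*269) - 164384 = (-189592 + 538) - 164384 = -189054 - 164384 = -353438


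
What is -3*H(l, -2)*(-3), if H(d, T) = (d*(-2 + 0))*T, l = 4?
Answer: 144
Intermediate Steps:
H(d, T) = -2*T*d (H(d, T) = (d*(-2))*T = (-2*d)*T = -2*T*d)
-3*H(l, -2)*(-3) = -(-6)*(-2)*4*(-3) = -3*16*(-3) = -48*(-3) = 144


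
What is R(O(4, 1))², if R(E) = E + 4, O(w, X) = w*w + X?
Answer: 441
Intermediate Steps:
O(w, X) = X + w² (O(w, X) = w² + X = X + w²)
R(E) = 4 + E
R(O(4, 1))² = (4 + (1 + 4²))² = (4 + (1 + 16))² = (4 + 17)² = 21² = 441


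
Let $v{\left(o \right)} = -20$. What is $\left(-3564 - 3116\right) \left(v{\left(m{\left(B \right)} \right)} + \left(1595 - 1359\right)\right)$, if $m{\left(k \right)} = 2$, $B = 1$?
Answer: $-1442880$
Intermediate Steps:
$\left(-3564 - 3116\right) \left(v{\left(m{\left(B \right)} \right)} + \left(1595 - 1359\right)\right) = \left(-3564 - 3116\right) \left(-20 + \left(1595 - 1359\right)\right) = - 6680 \left(-20 + 236\right) = \left(-6680\right) 216 = -1442880$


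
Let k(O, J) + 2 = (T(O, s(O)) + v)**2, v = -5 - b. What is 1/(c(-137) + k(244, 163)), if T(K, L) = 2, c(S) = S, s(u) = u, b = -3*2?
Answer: -1/130 ≈ -0.0076923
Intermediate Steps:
b = -6
v = 1 (v = -5 - 1*(-6) = -5 + 6 = 1)
k(O, J) = 7 (k(O, J) = -2 + (2 + 1)**2 = -2 + 3**2 = -2 + 9 = 7)
1/(c(-137) + k(244, 163)) = 1/(-137 + 7) = 1/(-130) = -1/130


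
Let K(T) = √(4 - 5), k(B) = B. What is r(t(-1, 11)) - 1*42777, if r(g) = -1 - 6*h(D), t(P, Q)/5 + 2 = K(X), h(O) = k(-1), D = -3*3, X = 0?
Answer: -42772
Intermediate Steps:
D = -9
K(T) = I (K(T) = √(-1) = I)
h(O) = -1
t(P, Q) = -10 + 5*I
r(g) = 5 (r(g) = -1 - 6*(-1) = -1 + 6 = 5)
r(t(-1, 11)) - 1*42777 = 5 - 1*42777 = 5 - 42777 = -42772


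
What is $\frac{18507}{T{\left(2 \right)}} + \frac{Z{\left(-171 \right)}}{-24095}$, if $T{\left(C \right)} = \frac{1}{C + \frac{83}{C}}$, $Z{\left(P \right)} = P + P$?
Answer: $\frac{38795577039}{48190} \approx 8.0505 \cdot 10^{5}$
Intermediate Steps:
$Z{\left(P \right)} = 2 P$
$\frac{18507}{T{\left(2 \right)}} + \frac{Z{\left(-171 \right)}}{-24095} = \frac{18507}{2 \frac{1}{83 + 2^{2}}} + \frac{2 \left(-171\right)}{-24095} = \frac{18507}{2 \frac{1}{83 + 4}} - - \frac{342}{24095} = \frac{18507}{2 \cdot \frac{1}{87}} + \frac{342}{24095} = \frac{18507}{\frac{2}{87}} + \frac{342}{24095} = 18507 \cdot \frac{87}{2} + \frac{342}{24095} = \frac{1610109}{2} + \frac{342}{24095} = \frac{38795577039}{48190}$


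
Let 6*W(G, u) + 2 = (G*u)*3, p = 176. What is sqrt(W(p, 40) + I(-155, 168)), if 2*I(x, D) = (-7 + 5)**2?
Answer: sqrt(31695)/3 ≈ 59.344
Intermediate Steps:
W(G, u) = -1/3 + G*u/2 (W(G, u) = -1/3 + ((G*u)*3)/6 = -1/3 + (3*G*u)/6 = -1/3 + G*u/2)
I(x, D) = 2 (I(x, D) = (-7 + 5)**2/2 = (1/2)*(-2)**2 = (1/2)*4 = 2)
sqrt(W(p, 40) + I(-155, 168)) = sqrt((-1/3 + (1/2)*176*40) + 2) = sqrt((-1/3 + 3520) + 2) = sqrt(10559/3 + 2) = sqrt(10565/3) = sqrt(31695)/3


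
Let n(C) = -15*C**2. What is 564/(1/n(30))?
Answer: -7614000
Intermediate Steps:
564/(1/n(30)) = 564/(1/(-15*30**2)) = 564/(1/(-15*900)) = 564/(1/(-13500)) = 564/(-1/13500) = 564*(-13500) = -7614000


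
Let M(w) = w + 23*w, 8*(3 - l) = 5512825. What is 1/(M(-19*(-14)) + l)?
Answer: -8/5461729 ≈ -1.4647e-6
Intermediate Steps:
l = -5512801/8 (l = 3 - 1/8*5512825 = 3 - 5512825/8 = -5512801/8 ≈ -6.8910e+5)
M(w) = 24*w
1/(M(-19*(-14)) + l) = 1/(24*(-19*(-14)) - 5512801/8) = 1/(24*266 - 5512801/8) = 1/(6384 - 5512801/8) = 1/(-5461729/8) = -8/5461729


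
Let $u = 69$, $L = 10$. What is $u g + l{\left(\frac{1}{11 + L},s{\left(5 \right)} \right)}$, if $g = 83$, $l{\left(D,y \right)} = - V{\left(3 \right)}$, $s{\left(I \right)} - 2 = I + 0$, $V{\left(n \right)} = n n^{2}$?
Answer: $5700$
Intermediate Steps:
$V{\left(n \right)} = n^{3}$
$s{\left(I \right)} = 2 + I$ ($s{\left(I \right)} = 2 + \left(I + 0\right) = 2 + I$)
$l{\left(D,y \right)} = -27$ ($l{\left(D,y \right)} = - 3^{3} = \left(-1\right) 27 = -27$)
$u g + l{\left(\frac{1}{11 + L},s{\left(5 \right)} \right)} = 69 \cdot 83 - 27 = 5727 - 27 = 5700$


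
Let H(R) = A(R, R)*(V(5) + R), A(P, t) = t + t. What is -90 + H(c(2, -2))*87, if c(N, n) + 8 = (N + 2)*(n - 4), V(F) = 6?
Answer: 144678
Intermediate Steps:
A(P, t) = 2*t
c(N, n) = -8 + (-4 + n)*(2 + N) (c(N, n) = -8 + (N + 2)*(n - 4) = -8 + (2 + N)*(-4 + n) = -8 + (-4 + n)*(2 + N))
H(R) = 2*R*(6 + R) (H(R) = (2*R)*(6 + R) = 2*R*(6 + R))
-90 + H(c(2, -2))*87 = -90 + (2*(-16 - 4*2 + 2*(-2) + 2*(-2))*(6 + (-16 - 4*2 + 2*(-2) + 2*(-2))))*87 = -90 + (2*(-16 - 8 - 4 - 4)*(6 + (-16 - 8 - 4 - 4)))*87 = -90 + (2*(-32)*(6 - 32))*87 = -90 + (2*(-32)*(-26))*87 = -90 + 1664*87 = -90 + 144768 = 144678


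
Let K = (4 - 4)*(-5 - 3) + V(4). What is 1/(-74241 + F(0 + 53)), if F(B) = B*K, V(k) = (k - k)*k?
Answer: -1/74241 ≈ -1.3470e-5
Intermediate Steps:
V(k) = 0 (V(k) = 0*k = 0)
K = 0 (K = (4 - 4)*(-5 - 3) + 0 = 0*(-8) + 0 = 0 + 0 = 0)
F(B) = 0 (F(B) = B*0 = 0)
1/(-74241 + F(0 + 53)) = 1/(-74241 + 0) = 1/(-74241) = -1/74241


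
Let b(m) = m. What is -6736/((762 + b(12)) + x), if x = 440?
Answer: -3368/607 ≈ -5.5486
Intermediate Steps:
-6736/((762 + b(12)) + x) = -6736/((762 + 12) + 440) = -6736/(774 + 440) = -6736/1214 = -6736*1/1214 = -3368/607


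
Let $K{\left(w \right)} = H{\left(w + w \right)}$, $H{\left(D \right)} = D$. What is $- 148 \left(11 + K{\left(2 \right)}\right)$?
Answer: $-2220$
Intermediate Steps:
$K{\left(w \right)} = 2 w$ ($K{\left(w \right)} = w + w = 2 w$)
$- 148 \left(11 + K{\left(2 \right)}\right) = - 148 \left(11 + 2 \cdot 2\right) = - 148 \left(11 + 4\right) = \left(-148\right) 15 = -2220$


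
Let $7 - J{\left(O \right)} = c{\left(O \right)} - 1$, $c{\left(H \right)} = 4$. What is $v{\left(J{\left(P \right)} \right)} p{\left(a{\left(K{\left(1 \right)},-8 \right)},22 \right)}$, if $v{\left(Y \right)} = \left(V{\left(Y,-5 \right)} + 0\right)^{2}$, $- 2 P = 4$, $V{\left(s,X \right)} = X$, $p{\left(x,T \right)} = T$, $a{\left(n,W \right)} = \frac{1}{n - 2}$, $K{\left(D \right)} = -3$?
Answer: $550$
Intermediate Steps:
$a{\left(n,W \right)} = \frac{1}{-2 + n}$
$P = -2$ ($P = \left(- \frac{1}{2}\right) 4 = -2$)
$J{\left(O \right)} = 4$ ($J{\left(O \right)} = 7 - \left(4 - 1\right) = 7 - 3 = 4$)
$v{\left(Y \right)} = 25$ ($v{\left(Y \right)} = \left(-5 + 0\right)^{2} = \left(-5\right)^{2} = 25$)
$v{\left(J{\left(P \right)} \right)} p{\left(a{\left(K{\left(1 \right)},-8 \right)},22 \right)} = 25 \cdot 22 = 550$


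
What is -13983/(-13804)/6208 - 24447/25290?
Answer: -1242371119/1285428480 ≈ -0.96650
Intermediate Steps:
-13983/(-13804)/6208 - 24447/25290 = -13983*(-1/13804)*(1/6208) - 24447*1/25290 = (13983/13804)*(1/6208) - 29/30 = 13983/85695232 - 29/30 = -1242371119/1285428480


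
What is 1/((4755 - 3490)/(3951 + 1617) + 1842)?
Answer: 5568/10257521 ≈ 0.00054282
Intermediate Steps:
1/((4755 - 3490)/(3951 + 1617) + 1842) = 1/(1265/5568 + 1842) = 1/(10257521/5568) = 5568/10257521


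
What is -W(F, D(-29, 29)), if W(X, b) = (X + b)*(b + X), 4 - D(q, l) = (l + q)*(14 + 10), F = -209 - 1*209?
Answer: -171396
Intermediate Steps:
F = -418 (F = -209 - 209 = -418)
D(q, l) = 4 - 24*l - 24*q (D(q, l) = 4 - (l + q)*(14 + 10) = 4 - (l + q)*24 = 4 - (24*l + 24*q) = 4 + (-24*l - 24*q) = 4 - 24*l - 24*q)
W(X, b) = (X + b)² (W(X, b) = (X + b)*(X + b) = (X + b)²)
-W(F, D(-29, 29)) = -(-418 + (4 - 24*29 - 24*(-29)))² = -(-418 + (4 - 696 + 696))² = -(-418 + 4)² = -1*(-414)² = -1*171396 = -171396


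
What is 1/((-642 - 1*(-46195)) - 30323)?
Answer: 1/15230 ≈ 6.5660e-5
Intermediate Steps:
1/((-642 - 1*(-46195)) - 30323) = 1/((-642 + 46195) - 30323) = 1/(45553 - 30323) = 1/15230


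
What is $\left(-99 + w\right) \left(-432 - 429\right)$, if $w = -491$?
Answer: $507990$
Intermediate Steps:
$\left(-99 + w\right) \left(-432 - 429\right) = \left(-99 - 491\right) \left(-432 - 429\right) = \left(-590\right) \left(-861\right) = 507990$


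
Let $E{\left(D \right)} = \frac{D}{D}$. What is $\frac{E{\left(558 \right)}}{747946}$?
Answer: $\frac{1}{747946} \approx 1.337 \cdot 10^{-6}$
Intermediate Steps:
$E{\left(D \right)} = 1$
$\frac{E{\left(558 \right)}}{747946} = 1 \cdot \frac{1}{747946} = \frac{1}{747946}$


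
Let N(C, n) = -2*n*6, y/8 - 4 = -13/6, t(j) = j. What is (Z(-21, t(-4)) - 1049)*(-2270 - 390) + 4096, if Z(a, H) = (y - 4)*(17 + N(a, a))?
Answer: -14513972/3 ≈ -4.8380e+6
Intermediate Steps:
y = 44/3 (y = 32 + 8*(-13/6) = 32 - 52/3 = 44/3 ≈ 14.667)
N(C, n) = -12*n
Z(a, H) = 544/3 - 128*a (Z(a, H) = (44/3 - 4)*(17 - 12*a) = 32*(17 - 12*a)/3 = 544/3 - 128*a)
(Z(-21, t(-4)) - 1049)*(-2270 - 390) + 4096 = ((544/3 - 128*(-21)) - 1049)*(-2270 - 390) + 4096 = ((544/3 + 2688) - 1049)*(-2660) + 4096 = (8608/3 - 1049)*(-2660) + 4096 = (5461/3)*(-2660) + 4096 = -14526260/3 + 4096 = -14513972/3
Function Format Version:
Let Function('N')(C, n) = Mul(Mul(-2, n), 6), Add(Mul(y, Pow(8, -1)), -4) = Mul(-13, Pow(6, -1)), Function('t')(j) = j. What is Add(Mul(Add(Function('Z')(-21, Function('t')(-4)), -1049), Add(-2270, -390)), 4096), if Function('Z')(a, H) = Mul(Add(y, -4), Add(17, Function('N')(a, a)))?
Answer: Rational(-14513972, 3) ≈ -4.8380e+6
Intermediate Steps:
y = Rational(44, 3) (y = Add(32, Mul(8, Mul(-13, Pow(6, -1)))) = Add(32, Mul(8, Mul(-13, Rational(1, 6)))) = Add(32, Mul(8, Rational(-13, 6))) = Add(32, Rational(-52, 3)) = Rational(44, 3) ≈ 14.667)
Function('N')(C, n) = Mul(-12, n)
Function('Z')(a, H) = Add(Rational(544, 3), Mul(-128, a)) (Function('Z')(a, H) = Mul(Add(Rational(44, 3), -4), Add(17, Mul(-12, a))) = Mul(Rational(32, 3), Add(17, Mul(-12, a))) = Add(Rational(544, 3), Mul(-128, a)))
Add(Mul(Add(Function('Z')(-21, Function('t')(-4)), -1049), Add(-2270, -390)), 4096) = Add(Mul(Add(Add(Rational(544, 3), Mul(-128, -21)), -1049), Add(-2270, -390)), 4096) = Add(Mul(Add(Add(Rational(544, 3), 2688), -1049), -2660), 4096) = Add(Mul(Add(Rational(8608, 3), -1049), -2660), 4096) = Add(Mul(Rational(5461, 3), -2660), 4096) = Add(Rational(-14526260, 3), 4096) = Rational(-14513972, 3)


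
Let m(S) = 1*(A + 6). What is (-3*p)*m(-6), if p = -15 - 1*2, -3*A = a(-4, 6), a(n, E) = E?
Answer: 204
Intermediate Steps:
A = -2 (A = -⅓*6 = -2)
m(S) = 4 (m(S) = 1*(-2 + 6) = 1*4 = 4)
p = -17 (p = -15 - 2 = -17)
(-3*p)*m(-6) = -3*(-17)*4 = 51*4 = 204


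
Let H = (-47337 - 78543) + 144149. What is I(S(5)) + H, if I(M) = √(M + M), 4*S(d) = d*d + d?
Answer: 18269 + √15 ≈ 18273.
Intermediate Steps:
S(d) = d/4 + d²/4 (S(d) = (d*d + d)/4 = (d² + d)/4 = (d + d²)/4 = d/4 + d²/4)
I(M) = √2*√M (I(M) = √(2*M) = √2*√M)
H = 18269 (H = -125880 + 144149 = 18269)
I(S(5)) + H = √2*√((¼)*5*(1 + 5)) + 18269 = √2*√((¼)*5*6) + 18269 = √2*√(15/2) + 18269 = √2*(√30/2) + 18269 = √15 + 18269 = 18269 + √15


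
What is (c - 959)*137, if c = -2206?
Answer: -433605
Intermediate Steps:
(c - 959)*137 = (-2206 - 959)*137 = -3165*137 = -433605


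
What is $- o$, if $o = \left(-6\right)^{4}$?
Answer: $-1296$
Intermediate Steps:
$o = 1296$
$- o = \left(-1\right) 1296 = -1296$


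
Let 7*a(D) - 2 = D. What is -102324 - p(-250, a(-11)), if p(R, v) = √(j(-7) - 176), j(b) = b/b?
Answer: -102324 - 5*I*√7 ≈ -1.0232e+5 - 13.229*I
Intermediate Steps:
a(D) = 2/7 + D/7
j(b) = 1
p(R, v) = 5*I*√7 (p(R, v) = √(1 - 176) = √(-175) = 5*I*√7)
-102324 - p(-250, a(-11)) = -102324 - 5*I*√7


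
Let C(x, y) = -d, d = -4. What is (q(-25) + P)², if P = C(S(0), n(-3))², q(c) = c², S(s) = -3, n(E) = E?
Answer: 410881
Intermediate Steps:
C(x, y) = 4 (C(x, y) = -1*(-4) = 4)
P = 16 (P = 4² = 16)
(q(-25) + P)² = ((-25)² + 16)² = (625 + 16)² = 641² = 410881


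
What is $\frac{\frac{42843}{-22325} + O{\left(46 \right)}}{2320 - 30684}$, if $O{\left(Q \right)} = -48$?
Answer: $\frac{1114443}{633226300} \approx 0.0017599$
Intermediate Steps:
$\frac{\frac{42843}{-22325} + O{\left(46 \right)}}{2320 - 30684} = \frac{\frac{42843}{-22325} - 48}{2320 - 30684} = \frac{42843 \left(- \frac{1}{22325}\right) - 48}{-28364} = \left(- \frac{42843}{22325} - 48\right) \left(- \frac{1}{28364}\right) = \left(- \frac{1114443}{22325}\right) \left(- \frac{1}{28364}\right) = \frac{1114443}{633226300}$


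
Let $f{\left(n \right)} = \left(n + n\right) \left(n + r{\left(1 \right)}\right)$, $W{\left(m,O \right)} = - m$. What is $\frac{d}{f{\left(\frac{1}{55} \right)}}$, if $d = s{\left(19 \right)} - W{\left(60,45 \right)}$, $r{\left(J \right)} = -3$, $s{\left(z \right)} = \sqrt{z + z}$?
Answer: $- \frac{45375}{82} - \frac{3025 \sqrt{38}}{328} \approx -610.21$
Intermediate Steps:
$s{\left(z \right)} = \sqrt{2} \sqrt{z}$ ($s{\left(z \right)} = \sqrt{2 z} = \sqrt{2} \sqrt{z}$)
$f{\left(n \right)} = 2 n \left(-3 + n\right)$ ($f{\left(n \right)} = \left(n + n\right) \left(n - 3\right) = 2 n \left(-3 + n\right)$)
$d = 60 + \sqrt{38}$ ($d = \sqrt{2} \sqrt{19} - \left(-1\right) 60 = \sqrt{38} - -60 = \sqrt{38} + 60 = 60 + \sqrt{38} \approx 66.164$)
$\frac{d}{f{\left(\frac{1}{55} \right)}} = \frac{60 + \sqrt{38}}{2 \cdot \frac{1}{55} \left(-3 + \frac{1}{55}\right)} = \frac{60 + \sqrt{38}}{2 \cdot \frac{1}{55} \left(- \frac{164}{55}\right)} = \frac{60 + \sqrt{38}}{- \frac{328}{3025}} = \left(60 + \sqrt{38}\right) \left(- \frac{3025}{328}\right) = - \frac{45375}{82} - \frac{3025 \sqrt{38}}{328}$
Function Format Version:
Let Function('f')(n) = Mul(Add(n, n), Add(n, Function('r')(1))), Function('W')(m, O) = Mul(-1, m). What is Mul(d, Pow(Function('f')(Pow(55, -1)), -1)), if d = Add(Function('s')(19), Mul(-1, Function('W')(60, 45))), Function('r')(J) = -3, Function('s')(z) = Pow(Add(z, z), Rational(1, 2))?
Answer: Add(Rational(-45375, 82), Mul(Rational(-3025, 328), Pow(38, Rational(1, 2)))) ≈ -610.21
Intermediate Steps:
Function('s')(z) = Mul(Pow(2, Rational(1, 2)), Pow(z, Rational(1, 2))) (Function('s')(z) = Pow(Mul(2, z), Rational(1, 2)) = Mul(Pow(2, Rational(1, 2)), Pow(z, Rational(1, 2))))
Function('f')(n) = Mul(2, n, Add(-3, n)) (Function('f')(n) = Mul(Add(n, n), Add(n, -3)) = Mul(Mul(2, n), Add(-3, n)) = Mul(2, n, Add(-3, n)))
d = Add(60, Pow(38, Rational(1, 2))) (d = Add(Mul(Pow(2, Rational(1, 2)), Pow(19, Rational(1, 2))), Mul(-1, Mul(-1, 60))) = Add(Pow(38, Rational(1, 2)), Mul(-1, -60)) = Add(Pow(38, Rational(1, 2)), 60) = Add(60, Pow(38, Rational(1, 2))) ≈ 66.164)
Mul(d, Pow(Function('f')(Pow(55, -1)), -1)) = Mul(Add(60, Pow(38, Rational(1, 2))), Pow(Mul(2, Pow(55, -1), Add(-3, Pow(55, -1))), -1)) = Mul(Add(60, Pow(38, Rational(1, 2))), Pow(Mul(2, Rational(1, 55), Add(-3, Rational(1, 55))), -1)) = Mul(Add(60, Pow(38, Rational(1, 2))), Pow(Mul(2, Rational(1, 55), Rational(-164, 55)), -1)) = Mul(Add(60, Pow(38, Rational(1, 2))), Pow(Rational(-328, 3025), -1)) = Mul(Add(60, Pow(38, Rational(1, 2))), Rational(-3025, 328)) = Add(Rational(-45375, 82), Mul(Rational(-3025, 328), Pow(38, Rational(1, 2))))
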